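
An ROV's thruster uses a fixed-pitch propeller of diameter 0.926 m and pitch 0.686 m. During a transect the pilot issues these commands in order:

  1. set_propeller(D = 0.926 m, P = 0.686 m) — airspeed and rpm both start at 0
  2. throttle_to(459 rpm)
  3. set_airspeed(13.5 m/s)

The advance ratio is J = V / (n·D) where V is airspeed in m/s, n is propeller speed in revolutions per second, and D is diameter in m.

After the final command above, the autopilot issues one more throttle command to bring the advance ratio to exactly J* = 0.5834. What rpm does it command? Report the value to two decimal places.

rpm = 1499.37

set_propeller: D = 0.926 m, P = 0.686 m (p = P/D = 0.740821); state ← (V=0, rpm=0)
throttle_to(459): rpm ← 459
set_airspeed(13.5): V ← 13.5 m/s
final state: V = 13.5 m/s, rpm = 459 → n = rpm/60 = 7.650000 rev/s
target J* = 0.5834; solve J* = V/(n·D) for n: n = V/(J*·D) = 13.5/(0.5834 × 0.926) = 24.989430 rev/s
rpm = 60·n = 1499.365824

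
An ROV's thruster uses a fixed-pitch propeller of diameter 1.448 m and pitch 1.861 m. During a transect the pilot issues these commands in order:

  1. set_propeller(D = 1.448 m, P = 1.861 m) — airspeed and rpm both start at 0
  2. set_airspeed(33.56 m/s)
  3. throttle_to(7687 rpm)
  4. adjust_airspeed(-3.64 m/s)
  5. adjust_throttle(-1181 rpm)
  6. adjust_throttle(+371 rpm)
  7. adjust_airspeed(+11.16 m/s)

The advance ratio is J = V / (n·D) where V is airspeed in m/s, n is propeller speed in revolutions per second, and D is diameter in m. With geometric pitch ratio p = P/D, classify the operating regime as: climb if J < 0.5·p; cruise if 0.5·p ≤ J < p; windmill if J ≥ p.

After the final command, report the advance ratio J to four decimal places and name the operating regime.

set_propeller: D = 1.448 m, P = 1.861 m (p = P/D = 1.285221); state ← (V=0, rpm=0)
set_airspeed(33.56): V ← 33.56 m/s
throttle_to(7687): rpm ← 7687
adjust_airspeed(-3.64): V ← 33.56 -3.64 = 29.92 m/s
adjust_throttle(-1181): rpm ← 7687 -1181 = 6506
adjust_throttle(+371): rpm ← 6506 +371 = 6877
adjust_airspeed(+11.16): V ← 29.92 +11.16 = 41.08 m/s
final state: V = 41.08 m/s, rpm = 6877 → n = rpm/60 = 114.616667 rev/s
J = V / (n·D) = 41.08 / (114.616667 × 1.448) = 0.247522
regime bands: climb J<0.6426 | cruise [0.6426, 1.2852) | windmill J≥1.2852
J = 0.2475 → climb

J = 0.2475, regime = climb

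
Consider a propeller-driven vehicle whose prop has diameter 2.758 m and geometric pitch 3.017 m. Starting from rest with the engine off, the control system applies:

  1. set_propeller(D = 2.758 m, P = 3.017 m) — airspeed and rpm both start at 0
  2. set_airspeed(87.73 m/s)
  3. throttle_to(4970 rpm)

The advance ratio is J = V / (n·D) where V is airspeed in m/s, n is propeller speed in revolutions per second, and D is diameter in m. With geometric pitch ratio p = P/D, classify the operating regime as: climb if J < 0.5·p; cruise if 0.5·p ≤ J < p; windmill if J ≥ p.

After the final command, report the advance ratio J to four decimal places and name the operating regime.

set_propeller: D = 2.758 m, P = 3.017 m (p = P/D = 1.093909); state ← (V=0, rpm=0)
set_airspeed(87.73): V ← 87.73 m/s
throttle_to(4970): rpm ← 4970
final state: V = 87.73 m/s, rpm = 4970 → n = rpm/60 = 82.833333 rev/s
J = V / (n·D) = 87.73 / (82.833333 × 2.758) = 0.384015
regime bands: climb J<0.5470 | cruise [0.5470, 1.0939) | windmill J≥1.0939
J = 0.3840 → climb

J = 0.3840, regime = climb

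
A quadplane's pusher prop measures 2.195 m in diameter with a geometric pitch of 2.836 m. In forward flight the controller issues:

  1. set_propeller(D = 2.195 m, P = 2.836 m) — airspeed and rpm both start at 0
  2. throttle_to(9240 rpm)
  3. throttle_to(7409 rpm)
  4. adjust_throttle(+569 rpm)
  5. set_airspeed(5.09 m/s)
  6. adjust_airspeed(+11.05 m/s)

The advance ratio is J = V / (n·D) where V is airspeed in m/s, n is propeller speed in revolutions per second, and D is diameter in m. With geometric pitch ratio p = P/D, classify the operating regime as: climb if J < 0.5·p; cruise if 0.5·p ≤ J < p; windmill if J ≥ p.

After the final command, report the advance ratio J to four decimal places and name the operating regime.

J = 0.0553, regime = climb

set_propeller: D = 2.195 m, P = 2.836 m (p = P/D = 1.292027); state ← (V=0, rpm=0)
throttle_to(9240): rpm ← 9240
throttle_to(7409): rpm ← 7409
adjust_throttle(+569): rpm ← 7409 +569 = 7978
set_airspeed(5.09): V ← 5.09 m/s
adjust_airspeed(+11.05): V ← 5.09 +11.05 = 16.14 m/s
final state: V = 16.14 m/s, rpm = 7978 → n = rpm/60 = 132.966667 rev/s
J = V / (n·D) = 16.14 / (132.966667 × 2.195) = 0.055300
regime bands: climb J<0.6460 | cruise [0.6460, 1.2920) | windmill J≥1.2920
J = 0.0553 → climb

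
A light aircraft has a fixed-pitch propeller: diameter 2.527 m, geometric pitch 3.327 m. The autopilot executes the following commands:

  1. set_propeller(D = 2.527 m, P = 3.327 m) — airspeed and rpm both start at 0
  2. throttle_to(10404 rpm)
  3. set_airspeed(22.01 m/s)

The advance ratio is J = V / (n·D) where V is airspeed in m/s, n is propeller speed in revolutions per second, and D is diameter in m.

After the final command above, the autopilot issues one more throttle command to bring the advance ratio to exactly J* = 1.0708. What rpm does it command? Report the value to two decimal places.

rpm = 488.04

set_propeller: D = 2.527 m, P = 3.327 m (p = P/D = 1.316581); state ← (V=0, rpm=0)
throttle_to(10404): rpm ← 10404
set_airspeed(22.01): V ← 22.01 m/s
final state: V = 22.01 m/s, rpm = 10404 → n = rpm/60 = 173.400000 rev/s
target J* = 1.0708; solve J* = V/(n·D) for n: n = V/(J*·D) = 22.01/(1.0708 × 2.527) = 8.134043 rev/s
rpm = 60·n = 488.042551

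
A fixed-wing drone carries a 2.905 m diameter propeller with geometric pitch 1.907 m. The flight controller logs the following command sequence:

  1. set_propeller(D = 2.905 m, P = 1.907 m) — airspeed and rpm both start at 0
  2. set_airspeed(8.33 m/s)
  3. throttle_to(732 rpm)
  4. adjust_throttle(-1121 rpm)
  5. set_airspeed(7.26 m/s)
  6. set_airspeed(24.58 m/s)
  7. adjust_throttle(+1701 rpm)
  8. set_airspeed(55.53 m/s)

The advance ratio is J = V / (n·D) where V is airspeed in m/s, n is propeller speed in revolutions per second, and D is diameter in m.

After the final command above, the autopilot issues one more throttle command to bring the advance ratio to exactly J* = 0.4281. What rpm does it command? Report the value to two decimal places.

set_propeller: D = 2.905 m, P = 1.907 m (p = P/D = 0.656454); state ← (V=0, rpm=0)
set_airspeed(8.33): V ← 8.33 m/s
throttle_to(732): rpm ← 732
adjust_throttle(-1121): rpm ← 732 -1121 = -389
set_airspeed(7.26): V ← 7.26 m/s
set_airspeed(24.58): V ← 24.58 m/s
adjust_throttle(+1701): rpm ← -389 +1701 = 1312
set_airspeed(55.53): V ← 55.53 m/s
final state: V = 55.53 m/s, rpm = 1312 → n = rpm/60 = 21.866667 rev/s
target J* = 0.4281; solve J* = V/(n·D) for n: n = V/(J*·D) = 55.53/(0.4281 × 2.905) = 44.651526 rev/s
rpm = 60·n = 2679.091579

rpm = 2679.09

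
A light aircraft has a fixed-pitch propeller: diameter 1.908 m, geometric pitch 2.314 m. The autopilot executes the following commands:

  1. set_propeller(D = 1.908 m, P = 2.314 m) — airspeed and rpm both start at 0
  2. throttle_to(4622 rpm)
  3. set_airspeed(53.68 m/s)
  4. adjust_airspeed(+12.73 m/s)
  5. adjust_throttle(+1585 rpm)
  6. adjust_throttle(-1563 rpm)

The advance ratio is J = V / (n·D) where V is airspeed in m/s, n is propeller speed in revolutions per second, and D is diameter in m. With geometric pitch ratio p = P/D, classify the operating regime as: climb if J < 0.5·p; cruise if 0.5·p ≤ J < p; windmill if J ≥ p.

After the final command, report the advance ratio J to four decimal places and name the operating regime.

J = 0.4497, regime = climb

set_propeller: D = 1.908 m, P = 2.314 m (p = P/D = 1.212788); state ← (V=0, rpm=0)
throttle_to(4622): rpm ← 4622
set_airspeed(53.68): V ← 53.68 m/s
adjust_airspeed(+12.73): V ← 53.68 +12.73 = 66.41 m/s
adjust_throttle(+1585): rpm ← 4622 +1585 = 6207
adjust_throttle(-1563): rpm ← 6207 -1563 = 4644
final state: V = 66.41 m/s, rpm = 4644 → n = rpm/60 = 77.400000 rev/s
J = V / (n·D) = 66.41 / (77.400000 × 1.908) = 0.449691
regime bands: climb J<0.6064 | cruise [0.6064, 1.2128) | windmill J≥1.2128
J = 0.4497 → climb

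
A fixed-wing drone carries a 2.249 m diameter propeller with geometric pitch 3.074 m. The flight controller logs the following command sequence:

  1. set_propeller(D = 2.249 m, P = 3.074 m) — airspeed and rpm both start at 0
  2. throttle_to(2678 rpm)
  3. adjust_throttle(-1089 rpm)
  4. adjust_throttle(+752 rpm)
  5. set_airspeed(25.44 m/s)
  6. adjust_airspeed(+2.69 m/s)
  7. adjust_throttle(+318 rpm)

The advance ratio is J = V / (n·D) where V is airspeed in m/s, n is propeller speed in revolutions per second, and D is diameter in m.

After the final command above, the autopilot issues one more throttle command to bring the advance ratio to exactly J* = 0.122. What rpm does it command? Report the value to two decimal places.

set_propeller: D = 2.249 m, P = 3.074 m (p = P/D = 1.366830); state ← (V=0, rpm=0)
throttle_to(2678): rpm ← 2678
adjust_throttle(-1089): rpm ← 2678 -1089 = 1589
adjust_throttle(+752): rpm ← 1589 +752 = 2341
set_airspeed(25.44): V ← 25.44 m/s
adjust_airspeed(+2.69): V ← 25.44 +2.69 = 28.13 m/s
adjust_throttle(+318): rpm ← 2341 +318 = 2659
final state: V = 28.13 m/s, rpm = 2659 → n = rpm/60 = 44.316667 rev/s
target J* = 0.122; solve J* = V/(n·D) for n: n = V/(J*·D) = 28.13/(0.122 × 2.249) = 102.522797 rev/s
rpm = 60·n = 6151.367821

rpm = 6151.37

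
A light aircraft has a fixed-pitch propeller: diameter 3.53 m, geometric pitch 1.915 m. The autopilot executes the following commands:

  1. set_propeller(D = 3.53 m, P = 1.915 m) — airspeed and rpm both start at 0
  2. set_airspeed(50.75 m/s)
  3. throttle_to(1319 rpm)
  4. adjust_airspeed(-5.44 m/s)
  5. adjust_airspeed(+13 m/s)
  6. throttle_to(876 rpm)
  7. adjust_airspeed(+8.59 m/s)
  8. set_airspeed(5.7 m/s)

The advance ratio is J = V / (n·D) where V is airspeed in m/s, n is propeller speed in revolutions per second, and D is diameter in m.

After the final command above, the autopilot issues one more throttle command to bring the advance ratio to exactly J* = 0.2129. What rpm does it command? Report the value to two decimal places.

rpm = 455.07

set_propeller: D = 3.53 m, P = 1.915 m (p = P/D = 0.542493); state ← (V=0, rpm=0)
set_airspeed(50.75): V ← 50.75 m/s
throttle_to(1319): rpm ← 1319
adjust_airspeed(-5.44): V ← 50.75 -5.44 = 45.31 m/s
adjust_airspeed(+13): V ← 45.31 +13 = 58.31 m/s
throttle_to(876): rpm ← 876
adjust_airspeed(+8.59): V ← 58.31 +8.59 = 66.9 m/s
set_airspeed(5.7): V ← 5.7 m/s
final state: V = 5.7 m/s, rpm = 876 → n = rpm/60 = 14.600000 rev/s
target J* = 0.2129; solve J* = V/(n·D) for n: n = V/(J*·D) = 5.7/(0.2129 × 3.53) = 7.584457 rev/s
rpm = 60·n = 455.067415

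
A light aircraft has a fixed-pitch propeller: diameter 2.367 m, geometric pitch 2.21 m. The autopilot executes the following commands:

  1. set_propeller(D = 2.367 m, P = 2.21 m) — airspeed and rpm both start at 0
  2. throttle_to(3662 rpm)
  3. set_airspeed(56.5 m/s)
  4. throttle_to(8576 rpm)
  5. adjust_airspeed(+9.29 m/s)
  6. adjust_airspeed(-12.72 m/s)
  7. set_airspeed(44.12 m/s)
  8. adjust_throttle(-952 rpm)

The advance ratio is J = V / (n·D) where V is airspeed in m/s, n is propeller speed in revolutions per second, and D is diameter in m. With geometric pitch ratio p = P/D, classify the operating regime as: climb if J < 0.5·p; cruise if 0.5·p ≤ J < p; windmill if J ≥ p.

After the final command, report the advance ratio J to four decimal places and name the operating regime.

set_propeller: D = 2.367 m, P = 2.21 m (p = P/D = 0.933671); state ← (V=0, rpm=0)
throttle_to(3662): rpm ← 3662
set_airspeed(56.5): V ← 56.5 m/s
throttle_to(8576): rpm ← 8576
adjust_airspeed(+9.29): V ← 56.5 +9.29 = 65.79 m/s
adjust_airspeed(-12.72): V ← 65.79 -12.72 = 53.07 m/s
set_airspeed(44.12): V ← 44.12 m/s
adjust_throttle(-952): rpm ← 8576 -952 = 7624
final state: V = 44.12 m/s, rpm = 7624 → n = rpm/60 = 127.066667 rev/s
J = V / (n·D) = 44.12 / (127.066667 × 2.367) = 0.146692
regime bands: climb J<0.4668 | cruise [0.4668, 0.9337) | windmill J≥0.9337
J = 0.1467 → climb

J = 0.1467, regime = climb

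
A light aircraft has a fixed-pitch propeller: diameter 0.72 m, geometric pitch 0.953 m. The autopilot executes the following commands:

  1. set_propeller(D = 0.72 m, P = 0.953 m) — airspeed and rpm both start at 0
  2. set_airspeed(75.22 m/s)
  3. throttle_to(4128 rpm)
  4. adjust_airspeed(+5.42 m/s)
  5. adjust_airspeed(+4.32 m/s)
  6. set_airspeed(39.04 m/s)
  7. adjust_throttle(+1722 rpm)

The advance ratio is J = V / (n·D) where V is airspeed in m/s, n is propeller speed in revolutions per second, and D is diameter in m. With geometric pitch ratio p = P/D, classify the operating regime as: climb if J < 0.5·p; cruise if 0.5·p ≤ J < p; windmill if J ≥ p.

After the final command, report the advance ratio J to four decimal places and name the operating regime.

J = 0.5561, regime = climb

set_propeller: D = 0.72 m, P = 0.953 m (p = P/D = 1.323611); state ← (V=0, rpm=0)
set_airspeed(75.22): V ← 75.22 m/s
throttle_to(4128): rpm ← 4128
adjust_airspeed(+5.42): V ← 75.22 +5.42 = 80.64 m/s
adjust_airspeed(+4.32): V ← 80.64 +4.32 = 84.96 m/s
set_airspeed(39.04): V ← 39.04 m/s
adjust_throttle(+1722): rpm ← 4128 +1722 = 5850
final state: V = 39.04 m/s, rpm = 5850 → n = rpm/60 = 97.500000 rev/s
J = V / (n·D) = 39.04 / (97.500000 × 0.72) = 0.556125
regime bands: climb J<0.6618 | cruise [0.6618, 1.3236) | windmill J≥1.3236
J = 0.5561 → climb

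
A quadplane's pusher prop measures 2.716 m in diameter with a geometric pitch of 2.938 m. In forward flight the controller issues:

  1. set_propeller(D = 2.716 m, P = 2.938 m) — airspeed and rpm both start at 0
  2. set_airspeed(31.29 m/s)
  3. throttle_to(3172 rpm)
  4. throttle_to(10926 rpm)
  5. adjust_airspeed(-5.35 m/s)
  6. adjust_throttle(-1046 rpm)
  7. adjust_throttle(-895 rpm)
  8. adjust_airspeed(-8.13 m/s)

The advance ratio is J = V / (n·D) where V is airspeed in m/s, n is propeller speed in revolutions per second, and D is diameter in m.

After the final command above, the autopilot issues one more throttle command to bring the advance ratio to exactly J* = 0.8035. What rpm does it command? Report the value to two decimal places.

set_propeller: D = 2.716 m, P = 2.938 m (p = P/D = 1.081738); state ← (V=0, rpm=0)
set_airspeed(31.29): V ← 31.29 m/s
throttle_to(3172): rpm ← 3172
throttle_to(10926): rpm ← 10926
adjust_airspeed(-5.35): V ← 31.29 -5.35 = 25.94 m/s
adjust_throttle(-1046): rpm ← 10926 -1046 = 9880
adjust_throttle(-895): rpm ← 9880 -895 = 8985
adjust_airspeed(-8.13): V ← 25.94 -8.13 = 17.81 m/s
final state: V = 17.81 m/s, rpm = 8985 → n = rpm/60 = 149.750000 rev/s
target J* = 0.8035; solve J* = V/(n·D) for n: n = V/(J*·D) = 17.81/(0.8035 × 2.716) = 8.161092 rev/s
rpm = 60·n = 489.665519

rpm = 489.67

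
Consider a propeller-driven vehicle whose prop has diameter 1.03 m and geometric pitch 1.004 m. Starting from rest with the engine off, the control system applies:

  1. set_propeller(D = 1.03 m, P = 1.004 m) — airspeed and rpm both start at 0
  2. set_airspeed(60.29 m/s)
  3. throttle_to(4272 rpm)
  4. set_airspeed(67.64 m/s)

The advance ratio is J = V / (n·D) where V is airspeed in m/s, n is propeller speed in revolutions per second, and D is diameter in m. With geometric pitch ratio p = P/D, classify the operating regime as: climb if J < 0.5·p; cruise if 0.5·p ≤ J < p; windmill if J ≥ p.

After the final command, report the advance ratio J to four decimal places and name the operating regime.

set_propeller: D = 1.03 m, P = 1.004 m (p = P/D = 0.974757); state ← (V=0, rpm=0)
set_airspeed(60.29): V ← 60.29 m/s
throttle_to(4272): rpm ← 4272
set_airspeed(67.64): V ← 67.64 m/s
final state: V = 67.64 m/s, rpm = 4272 → n = rpm/60 = 71.200000 rev/s
J = V / (n·D) = 67.64 / (71.200000 × 1.03) = 0.922330
regime bands: climb J<0.4874 | cruise [0.4874, 0.9748) | windmill J≥0.9748
J = 0.9223 → cruise

J = 0.9223, regime = cruise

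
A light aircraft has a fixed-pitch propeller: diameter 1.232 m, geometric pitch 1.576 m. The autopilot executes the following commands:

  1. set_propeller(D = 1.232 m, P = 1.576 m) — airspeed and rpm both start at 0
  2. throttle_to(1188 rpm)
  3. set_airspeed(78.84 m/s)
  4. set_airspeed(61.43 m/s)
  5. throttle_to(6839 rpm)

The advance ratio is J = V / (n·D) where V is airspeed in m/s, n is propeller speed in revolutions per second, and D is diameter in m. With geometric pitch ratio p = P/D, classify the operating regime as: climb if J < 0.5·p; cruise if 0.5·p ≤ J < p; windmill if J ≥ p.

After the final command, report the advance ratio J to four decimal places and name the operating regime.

set_propeller: D = 1.232 m, P = 1.576 m (p = P/D = 1.279221); state ← (V=0, rpm=0)
throttle_to(1188): rpm ← 1188
set_airspeed(78.84): V ← 78.84 m/s
set_airspeed(61.43): V ← 61.43 m/s
throttle_to(6839): rpm ← 6839
final state: V = 61.43 m/s, rpm = 6839 → n = rpm/60 = 113.983333 rev/s
J = V / (n·D) = 61.43 / (113.983333 × 1.232) = 0.437450
regime bands: climb J<0.6396 | cruise [0.6396, 1.2792) | windmill J≥1.2792
J = 0.4375 → climb

J = 0.4375, regime = climb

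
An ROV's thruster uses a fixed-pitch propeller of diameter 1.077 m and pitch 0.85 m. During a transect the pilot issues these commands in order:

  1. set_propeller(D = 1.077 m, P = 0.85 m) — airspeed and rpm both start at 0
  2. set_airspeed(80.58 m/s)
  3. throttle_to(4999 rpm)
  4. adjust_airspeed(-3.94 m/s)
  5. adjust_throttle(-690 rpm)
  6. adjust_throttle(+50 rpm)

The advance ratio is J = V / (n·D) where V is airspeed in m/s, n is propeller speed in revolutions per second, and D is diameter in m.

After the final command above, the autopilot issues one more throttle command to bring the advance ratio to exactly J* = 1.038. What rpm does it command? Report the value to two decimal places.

set_propeller: D = 1.077 m, P = 0.85 m (p = P/D = 0.789229); state ← (V=0, rpm=0)
set_airspeed(80.58): V ← 80.58 m/s
throttle_to(4999): rpm ← 4999
adjust_airspeed(-3.94): V ← 80.58 -3.94 = 76.64 m/s
adjust_throttle(-690): rpm ← 4999 -690 = 4309
adjust_throttle(+50): rpm ← 4309 +50 = 4359
final state: V = 76.64 m/s, rpm = 4359 → n = rpm/60 = 72.650000 rev/s
target J* = 1.038; solve J* = V/(n·D) for n: n = V/(J*·D) = 76.64/(1.038 × 1.077) = 68.555522 rev/s
rpm = 60·n = 4113.331294

rpm = 4113.33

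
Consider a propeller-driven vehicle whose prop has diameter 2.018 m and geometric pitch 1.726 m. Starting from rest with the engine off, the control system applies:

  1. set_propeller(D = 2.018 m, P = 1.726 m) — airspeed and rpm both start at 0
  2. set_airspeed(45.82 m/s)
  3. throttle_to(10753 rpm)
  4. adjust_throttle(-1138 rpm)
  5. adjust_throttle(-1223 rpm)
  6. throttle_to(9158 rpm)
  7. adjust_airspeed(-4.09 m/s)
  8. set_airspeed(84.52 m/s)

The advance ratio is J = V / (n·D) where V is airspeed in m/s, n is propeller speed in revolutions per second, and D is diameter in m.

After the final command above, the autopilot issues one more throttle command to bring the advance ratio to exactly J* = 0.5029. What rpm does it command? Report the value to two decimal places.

rpm = 4996.98

set_propeller: D = 2.018 m, P = 1.726 m (p = P/D = 0.855302); state ← (V=0, rpm=0)
set_airspeed(45.82): V ← 45.82 m/s
throttle_to(10753): rpm ← 10753
adjust_throttle(-1138): rpm ← 10753 -1138 = 9615
adjust_throttle(-1223): rpm ← 9615 -1223 = 8392
throttle_to(9158): rpm ← 9158
adjust_airspeed(-4.09): V ← 45.82 -4.09 = 41.73 m/s
set_airspeed(84.52): V ← 84.52 m/s
final state: V = 84.52 m/s, rpm = 9158 → n = rpm/60 = 152.633333 rev/s
target J* = 0.5029; solve J* = V/(n·D) for n: n = V/(J*·D) = 84.52/(0.5029 × 2.018) = 83.283063 rev/s
rpm = 60·n = 4996.983797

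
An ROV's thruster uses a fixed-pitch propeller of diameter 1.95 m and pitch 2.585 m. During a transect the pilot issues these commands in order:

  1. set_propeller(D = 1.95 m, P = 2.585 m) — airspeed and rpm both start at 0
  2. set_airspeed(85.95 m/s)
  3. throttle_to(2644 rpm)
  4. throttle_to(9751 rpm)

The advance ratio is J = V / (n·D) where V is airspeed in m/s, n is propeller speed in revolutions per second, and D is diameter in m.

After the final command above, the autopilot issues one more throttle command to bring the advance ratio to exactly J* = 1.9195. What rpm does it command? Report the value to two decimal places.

rpm = 1377.76

set_propeller: D = 1.95 m, P = 2.585 m (p = P/D = 1.325641); state ← (V=0, rpm=0)
set_airspeed(85.95): V ← 85.95 m/s
throttle_to(2644): rpm ← 2644
throttle_to(9751): rpm ← 9751
final state: V = 85.95 m/s, rpm = 9751 → n = rpm/60 = 162.516667 rev/s
target J* = 1.9195; solve J* = V/(n·D) for n: n = V/(J*·D) = 85.95/(1.9195 × 1.95) = 22.962711 rev/s
rpm = 60·n = 1377.762639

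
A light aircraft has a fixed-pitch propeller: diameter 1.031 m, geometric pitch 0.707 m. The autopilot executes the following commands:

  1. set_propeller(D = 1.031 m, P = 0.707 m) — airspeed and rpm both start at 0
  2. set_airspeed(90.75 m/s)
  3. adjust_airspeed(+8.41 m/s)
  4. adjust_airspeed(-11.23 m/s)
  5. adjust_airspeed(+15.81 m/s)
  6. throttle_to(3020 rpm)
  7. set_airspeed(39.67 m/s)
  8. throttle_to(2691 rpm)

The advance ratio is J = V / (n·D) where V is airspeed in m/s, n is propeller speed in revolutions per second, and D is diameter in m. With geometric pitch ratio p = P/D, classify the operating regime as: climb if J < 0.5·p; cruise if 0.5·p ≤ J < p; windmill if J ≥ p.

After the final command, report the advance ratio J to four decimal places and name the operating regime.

set_propeller: D = 1.031 m, P = 0.707 m (p = P/D = 0.685742); state ← (V=0, rpm=0)
set_airspeed(90.75): V ← 90.75 m/s
adjust_airspeed(+8.41): V ← 90.75 +8.41 = 99.16 m/s
adjust_airspeed(-11.23): V ← 99.16 -11.23 = 87.93 m/s
adjust_airspeed(+15.81): V ← 87.93 +15.81 = 103.74 m/s
throttle_to(3020): rpm ← 3020
set_airspeed(39.67): V ← 39.67 m/s
throttle_to(2691): rpm ← 2691
final state: V = 39.67 m/s, rpm = 2691 → n = rpm/60 = 44.850000 rev/s
J = V / (n·D) = 39.67 / (44.850000 × 1.031) = 0.857909
regime bands: climb J<0.3429 | cruise [0.3429, 0.6857) | windmill J≥0.6857
J = 0.8579 → windmill

J = 0.8579, regime = windmill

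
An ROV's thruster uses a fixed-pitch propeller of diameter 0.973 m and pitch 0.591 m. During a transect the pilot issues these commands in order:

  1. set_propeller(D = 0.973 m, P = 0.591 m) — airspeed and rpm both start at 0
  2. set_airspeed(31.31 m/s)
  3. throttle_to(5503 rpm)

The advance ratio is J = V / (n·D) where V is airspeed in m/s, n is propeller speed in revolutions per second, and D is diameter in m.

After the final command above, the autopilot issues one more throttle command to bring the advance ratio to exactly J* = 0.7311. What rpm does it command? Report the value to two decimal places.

rpm = 2640.86

set_propeller: D = 0.973 m, P = 0.591 m (p = P/D = 0.607400); state ← (V=0, rpm=0)
set_airspeed(31.31): V ← 31.31 m/s
throttle_to(5503): rpm ← 5503
final state: V = 31.31 m/s, rpm = 5503 → n = rpm/60 = 91.716667 rev/s
target J* = 0.7311; solve J* = V/(n·D) for n: n = V/(J*·D) = 31.31/(0.7311 × 0.973) = 44.014264 rev/s
rpm = 60·n = 2640.855836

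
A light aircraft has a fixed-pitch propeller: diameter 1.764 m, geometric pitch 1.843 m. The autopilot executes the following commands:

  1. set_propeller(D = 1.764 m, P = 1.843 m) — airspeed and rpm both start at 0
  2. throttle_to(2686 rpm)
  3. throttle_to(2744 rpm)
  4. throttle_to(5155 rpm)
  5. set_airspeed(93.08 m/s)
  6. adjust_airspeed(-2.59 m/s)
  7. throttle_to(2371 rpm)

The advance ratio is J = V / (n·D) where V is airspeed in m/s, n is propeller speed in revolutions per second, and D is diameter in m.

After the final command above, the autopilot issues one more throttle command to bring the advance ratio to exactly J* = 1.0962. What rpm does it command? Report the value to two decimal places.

rpm = 2807.78

set_propeller: D = 1.764 m, P = 1.843 m (p = P/D = 1.044785); state ← (V=0, rpm=0)
throttle_to(2686): rpm ← 2686
throttle_to(2744): rpm ← 2744
throttle_to(5155): rpm ← 5155
set_airspeed(93.08): V ← 93.08 m/s
adjust_airspeed(-2.59): V ← 93.08 -2.59 = 90.49 m/s
throttle_to(2371): rpm ← 2371
final state: V = 90.49 m/s, rpm = 2371 → n = rpm/60 = 39.516667 rev/s
target J* = 1.0962; solve J* = V/(n·D) for n: n = V/(J*·D) = 90.49/(1.0962 × 1.764) = 46.796375 rev/s
rpm = 60·n = 2807.782482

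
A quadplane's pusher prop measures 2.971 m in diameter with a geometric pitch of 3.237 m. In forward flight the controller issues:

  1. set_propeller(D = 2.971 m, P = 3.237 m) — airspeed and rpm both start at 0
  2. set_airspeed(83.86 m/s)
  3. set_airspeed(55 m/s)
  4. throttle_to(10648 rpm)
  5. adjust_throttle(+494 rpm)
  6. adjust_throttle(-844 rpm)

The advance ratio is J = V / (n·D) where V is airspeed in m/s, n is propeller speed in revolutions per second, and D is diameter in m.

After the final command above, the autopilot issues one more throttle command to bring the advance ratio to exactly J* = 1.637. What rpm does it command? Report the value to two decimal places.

rpm = 678.52

set_propeller: D = 2.971 m, P = 3.237 m (p = P/D = 1.089532); state ← (V=0, rpm=0)
set_airspeed(83.86): V ← 83.86 m/s
set_airspeed(55): V ← 55 m/s
throttle_to(10648): rpm ← 10648
adjust_throttle(+494): rpm ← 10648 +494 = 11142
adjust_throttle(-844): rpm ← 11142 -844 = 10298
final state: V = 55 m/s, rpm = 10298 → n = rpm/60 = 171.633333 rev/s
target J* = 1.637; solve J* = V/(n·D) for n: n = V/(J*·D) = 55/(1.637 × 2.971) = 11.308666 rev/s
rpm = 60·n = 678.519930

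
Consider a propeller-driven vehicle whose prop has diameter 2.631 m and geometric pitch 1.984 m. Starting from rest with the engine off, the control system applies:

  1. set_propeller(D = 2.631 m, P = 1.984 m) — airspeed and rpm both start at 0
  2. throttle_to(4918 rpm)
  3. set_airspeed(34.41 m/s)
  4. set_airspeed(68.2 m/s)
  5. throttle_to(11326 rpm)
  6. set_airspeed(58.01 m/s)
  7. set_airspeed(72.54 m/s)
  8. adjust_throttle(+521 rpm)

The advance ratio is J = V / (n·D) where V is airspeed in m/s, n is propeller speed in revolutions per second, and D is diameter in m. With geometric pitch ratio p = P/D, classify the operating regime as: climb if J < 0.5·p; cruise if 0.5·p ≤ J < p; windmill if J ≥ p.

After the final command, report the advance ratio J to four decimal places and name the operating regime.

set_propeller: D = 2.631 m, P = 1.984 m (p = P/D = 0.754086); state ← (V=0, rpm=0)
throttle_to(4918): rpm ← 4918
set_airspeed(34.41): V ← 34.41 m/s
set_airspeed(68.2): V ← 68.2 m/s
throttle_to(11326): rpm ← 11326
set_airspeed(58.01): V ← 58.01 m/s
set_airspeed(72.54): V ← 72.54 m/s
adjust_throttle(+521): rpm ← 11326 +521 = 11847
final state: V = 72.54 m/s, rpm = 11847 → n = rpm/60 = 197.450000 rev/s
J = V / (n·D) = 72.54 / (197.450000 × 2.631) = 0.139637
regime bands: climb J<0.3770 | cruise [0.3770, 0.7541) | windmill J≥0.7541
J = 0.1396 → climb

J = 0.1396, regime = climb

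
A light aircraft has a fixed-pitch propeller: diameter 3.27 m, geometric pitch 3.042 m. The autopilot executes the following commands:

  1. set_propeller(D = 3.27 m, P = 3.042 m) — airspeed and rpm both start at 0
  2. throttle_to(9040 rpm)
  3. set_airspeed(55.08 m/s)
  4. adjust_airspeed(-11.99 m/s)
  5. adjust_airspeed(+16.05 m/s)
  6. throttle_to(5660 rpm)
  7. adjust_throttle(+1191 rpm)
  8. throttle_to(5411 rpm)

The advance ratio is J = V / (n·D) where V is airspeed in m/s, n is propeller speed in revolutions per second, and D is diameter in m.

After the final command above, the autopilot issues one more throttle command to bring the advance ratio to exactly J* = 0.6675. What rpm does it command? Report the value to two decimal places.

rpm = 1625.67

set_propeller: D = 3.27 m, P = 3.042 m (p = P/D = 0.930275); state ← (V=0, rpm=0)
throttle_to(9040): rpm ← 9040
set_airspeed(55.08): V ← 55.08 m/s
adjust_airspeed(-11.99): V ← 55.08 -11.99 = 43.09 m/s
adjust_airspeed(+16.05): V ← 43.09 +16.05 = 59.14 m/s
throttle_to(5660): rpm ← 5660
adjust_throttle(+1191): rpm ← 5660 +1191 = 6851
throttle_to(5411): rpm ← 5411
final state: V = 59.14 m/s, rpm = 5411 → n = rpm/60 = 90.183333 rev/s
target J* = 0.6675; solve J* = V/(n·D) for n: n = V/(J*·D) = 59.14/(0.6675 × 3.27) = 27.094572 rev/s
rpm = 60·n = 1625.674329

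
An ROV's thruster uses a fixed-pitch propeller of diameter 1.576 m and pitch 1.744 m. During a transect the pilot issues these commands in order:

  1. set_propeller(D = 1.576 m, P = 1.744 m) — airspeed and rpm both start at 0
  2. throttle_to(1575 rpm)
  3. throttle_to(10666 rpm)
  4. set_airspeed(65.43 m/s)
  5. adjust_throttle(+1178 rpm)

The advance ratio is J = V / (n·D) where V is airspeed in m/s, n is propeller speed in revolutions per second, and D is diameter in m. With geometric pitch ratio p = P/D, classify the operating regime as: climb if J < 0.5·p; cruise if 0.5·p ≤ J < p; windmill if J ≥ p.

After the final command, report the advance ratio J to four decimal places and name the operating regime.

set_propeller: D = 1.576 m, P = 1.744 m (p = P/D = 1.106599); state ← (V=0, rpm=0)
throttle_to(1575): rpm ← 1575
throttle_to(10666): rpm ← 10666
set_airspeed(65.43): V ← 65.43 m/s
adjust_throttle(+1178): rpm ← 10666 +1178 = 11844
final state: V = 65.43 m/s, rpm = 11844 → n = rpm/60 = 197.400000 rev/s
J = V / (n·D) = 65.43 / (197.400000 × 1.576) = 0.210317
regime bands: climb J<0.5533 | cruise [0.5533, 1.1066) | windmill J≥1.1066
J = 0.2103 → climb

J = 0.2103, regime = climb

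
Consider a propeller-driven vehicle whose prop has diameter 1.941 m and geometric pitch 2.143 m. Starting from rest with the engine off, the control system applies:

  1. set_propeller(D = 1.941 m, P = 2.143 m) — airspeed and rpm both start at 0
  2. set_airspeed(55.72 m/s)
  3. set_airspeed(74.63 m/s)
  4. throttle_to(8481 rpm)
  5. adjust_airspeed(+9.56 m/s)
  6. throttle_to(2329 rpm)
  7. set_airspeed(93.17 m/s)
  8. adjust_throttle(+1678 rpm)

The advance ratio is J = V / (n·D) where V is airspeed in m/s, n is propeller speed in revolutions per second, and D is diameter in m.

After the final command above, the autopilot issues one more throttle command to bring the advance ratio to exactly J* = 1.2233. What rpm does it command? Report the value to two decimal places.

set_propeller: D = 1.941 m, P = 2.143 m (p = P/D = 1.104070); state ← (V=0, rpm=0)
set_airspeed(55.72): V ← 55.72 m/s
set_airspeed(74.63): V ← 74.63 m/s
throttle_to(8481): rpm ← 8481
adjust_airspeed(+9.56): V ← 74.63 +9.56 = 84.19 m/s
throttle_to(2329): rpm ← 2329
set_airspeed(93.17): V ← 93.17 m/s
adjust_throttle(+1678): rpm ← 2329 +1678 = 4007
final state: V = 93.17 m/s, rpm = 4007 → n = rpm/60 = 66.783333 rev/s
target J* = 1.2233; solve J* = V/(n·D) for n: n = V/(J*·D) = 93.17/(1.2233 × 1.941) = 39.238969 rev/s
rpm = 60·n = 2354.338121

rpm = 2354.34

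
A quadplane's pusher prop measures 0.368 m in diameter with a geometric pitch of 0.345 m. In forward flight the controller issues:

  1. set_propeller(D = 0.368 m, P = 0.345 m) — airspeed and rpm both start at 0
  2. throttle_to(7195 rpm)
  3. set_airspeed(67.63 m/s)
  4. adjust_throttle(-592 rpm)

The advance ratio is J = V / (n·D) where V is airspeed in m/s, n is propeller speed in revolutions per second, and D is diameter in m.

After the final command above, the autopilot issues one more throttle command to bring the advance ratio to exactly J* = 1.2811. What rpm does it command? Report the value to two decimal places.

set_propeller: D = 0.368 m, P = 0.345 m (p = P/D = 0.937500); state ← (V=0, rpm=0)
throttle_to(7195): rpm ← 7195
set_airspeed(67.63): V ← 67.63 m/s
adjust_throttle(-592): rpm ← 7195 -592 = 6603
final state: V = 67.63 m/s, rpm = 6603 → n = rpm/60 = 110.050000 rev/s
target J* = 1.2811; solve J* = V/(n·D) for n: n = V/(J*·D) = 67.63/(1.2811 × 0.368) = 143.452638 rev/s
rpm = 60·n = 8607.158251

rpm = 8607.16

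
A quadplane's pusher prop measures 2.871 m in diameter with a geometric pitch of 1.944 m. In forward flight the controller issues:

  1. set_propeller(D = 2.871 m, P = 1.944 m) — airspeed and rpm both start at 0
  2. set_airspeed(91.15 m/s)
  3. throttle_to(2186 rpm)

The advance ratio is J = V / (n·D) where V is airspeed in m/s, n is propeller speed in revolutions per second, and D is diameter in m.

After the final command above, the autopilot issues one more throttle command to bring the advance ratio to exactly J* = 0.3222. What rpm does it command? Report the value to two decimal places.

set_propeller: D = 2.871 m, P = 1.944 m (p = P/D = 0.677116); state ← (V=0, rpm=0)
set_airspeed(91.15): V ← 91.15 m/s
throttle_to(2186): rpm ← 2186
final state: V = 91.15 m/s, rpm = 2186 → n = rpm/60 = 36.433333 rev/s
target J* = 0.3222; solve J* = V/(n·D) for n: n = V/(J*·D) = 91.15/(0.3222 × 2.871) = 98.536684 rev/s
rpm = 60·n = 5912.201058

rpm = 5912.20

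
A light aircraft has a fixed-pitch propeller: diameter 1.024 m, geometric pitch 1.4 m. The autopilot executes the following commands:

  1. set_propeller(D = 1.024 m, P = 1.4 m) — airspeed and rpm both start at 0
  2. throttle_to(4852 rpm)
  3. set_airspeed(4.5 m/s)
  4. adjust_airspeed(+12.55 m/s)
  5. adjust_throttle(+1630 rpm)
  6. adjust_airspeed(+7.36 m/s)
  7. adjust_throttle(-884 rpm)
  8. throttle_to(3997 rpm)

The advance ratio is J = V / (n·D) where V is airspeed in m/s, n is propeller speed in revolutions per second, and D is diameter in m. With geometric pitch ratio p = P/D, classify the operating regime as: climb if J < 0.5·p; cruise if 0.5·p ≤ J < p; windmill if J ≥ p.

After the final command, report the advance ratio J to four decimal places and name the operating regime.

set_propeller: D = 1.024 m, P = 1.4 m (p = P/D = 1.367187); state ← (V=0, rpm=0)
throttle_to(4852): rpm ← 4852
set_airspeed(4.5): V ← 4.5 m/s
adjust_airspeed(+12.55): V ← 4.5 +12.55 = 17.05 m/s
adjust_throttle(+1630): rpm ← 4852 +1630 = 6482
adjust_airspeed(+7.36): V ← 17.05 +7.36 = 24.41 m/s
adjust_throttle(-884): rpm ← 6482 -884 = 5598
throttle_to(3997): rpm ← 3997
final state: V = 24.41 m/s, rpm = 3997 → n = rpm/60 = 66.616667 rev/s
J = V / (n·D) = 24.41 / (66.616667 × 1.024) = 0.357837
regime bands: climb J<0.6836 | cruise [0.6836, 1.3672) | windmill J≥1.3672
J = 0.3578 → climb

J = 0.3578, regime = climb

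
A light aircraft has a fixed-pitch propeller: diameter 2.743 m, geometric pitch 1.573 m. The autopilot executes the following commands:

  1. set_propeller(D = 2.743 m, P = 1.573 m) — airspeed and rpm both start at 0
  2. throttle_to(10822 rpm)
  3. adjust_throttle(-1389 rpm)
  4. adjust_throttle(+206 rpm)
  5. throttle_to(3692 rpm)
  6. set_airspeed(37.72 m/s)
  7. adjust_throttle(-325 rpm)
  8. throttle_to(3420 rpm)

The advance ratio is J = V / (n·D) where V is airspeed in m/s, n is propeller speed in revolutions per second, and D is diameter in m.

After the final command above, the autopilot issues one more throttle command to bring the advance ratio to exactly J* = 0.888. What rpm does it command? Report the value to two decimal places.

rpm = 929.15

set_propeller: D = 2.743 m, P = 1.573 m (p = P/D = 0.573460); state ← (V=0, rpm=0)
throttle_to(10822): rpm ← 10822
adjust_throttle(-1389): rpm ← 10822 -1389 = 9433
adjust_throttle(+206): rpm ← 9433 +206 = 9639
throttle_to(3692): rpm ← 3692
set_airspeed(37.72): V ← 37.72 m/s
adjust_throttle(-325): rpm ← 3692 -325 = 3367
throttle_to(3420): rpm ← 3420
final state: V = 37.72 m/s, rpm = 3420 → n = rpm/60 = 57.000000 rev/s
target J* = 0.888; solve J* = V/(n·D) for n: n = V/(J*·D) = 37.72/(0.888 × 2.743) = 15.485774 rev/s
rpm = 60·n = 929.146427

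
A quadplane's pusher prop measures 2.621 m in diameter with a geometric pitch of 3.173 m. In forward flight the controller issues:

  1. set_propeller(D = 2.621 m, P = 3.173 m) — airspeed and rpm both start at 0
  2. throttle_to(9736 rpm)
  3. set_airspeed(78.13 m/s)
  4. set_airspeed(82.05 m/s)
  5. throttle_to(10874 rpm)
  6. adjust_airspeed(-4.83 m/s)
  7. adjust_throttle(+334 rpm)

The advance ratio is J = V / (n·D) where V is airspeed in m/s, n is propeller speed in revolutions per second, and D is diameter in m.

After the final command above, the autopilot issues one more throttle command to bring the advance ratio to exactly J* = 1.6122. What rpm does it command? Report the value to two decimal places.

set_propeller: D = 2.621 m, P = 3.173 m (p = P/D = 1.210607); state ← (V=0, rpm=0)
throttle_to(9736): rpm ← 9736
set_airspeed(78.13): V ← 78.13 m/s
set_airspeed(82.05): V ← 82.05 m/s
throttle_to(10874): rpm ← 10874
adjust_airspeed(-4.83): V ← 82.05 -4.83 = 77.22 m/s
adjust_throttle(+334): rpm ← 10874 +334 = 11208
final state: V = 77.22 m/s, rpm = 11208 → n = rpm/60 = 186.800000 rev/s
target J* = 1.6122; solve J* = V/(n·D) for n: n = V/(J*·D) = 77.22/(1.6122 × 2.621) = 18.274431 rev/s
rpm = 60·n = 1096.465850

rpm = 1096.47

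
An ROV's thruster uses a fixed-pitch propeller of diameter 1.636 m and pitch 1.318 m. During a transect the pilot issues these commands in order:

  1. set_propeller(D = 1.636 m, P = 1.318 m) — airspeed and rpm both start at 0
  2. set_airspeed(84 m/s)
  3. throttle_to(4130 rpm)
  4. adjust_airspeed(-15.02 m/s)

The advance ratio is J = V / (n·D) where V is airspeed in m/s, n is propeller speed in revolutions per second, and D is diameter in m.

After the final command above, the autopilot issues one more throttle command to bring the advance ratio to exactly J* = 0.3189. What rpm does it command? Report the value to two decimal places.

set_propeller: D = 1.636 m, P = 1.318 m (p = P/D = 0.805623); state ← (V=0, rpm=0)
set_airspeed(84): V ← 84 m/s
throttle_to(4130): rpm ← 4130
adjust_airspeed(-15.02): V ← 84 -15.02 = 68.98 m/s
final state: V = 68.98 m/s, rpm = 4130 → n = rpm/60 = 68.833333 rev/s
target J* = 0.3189; solve J* = V/(n·D) for n: n = V/(J*·D) = 68.98/(0.3189 × 1.636) = 132.216413 rev/s
rpm = 60·n = 7932.984794

rpm = 7932.98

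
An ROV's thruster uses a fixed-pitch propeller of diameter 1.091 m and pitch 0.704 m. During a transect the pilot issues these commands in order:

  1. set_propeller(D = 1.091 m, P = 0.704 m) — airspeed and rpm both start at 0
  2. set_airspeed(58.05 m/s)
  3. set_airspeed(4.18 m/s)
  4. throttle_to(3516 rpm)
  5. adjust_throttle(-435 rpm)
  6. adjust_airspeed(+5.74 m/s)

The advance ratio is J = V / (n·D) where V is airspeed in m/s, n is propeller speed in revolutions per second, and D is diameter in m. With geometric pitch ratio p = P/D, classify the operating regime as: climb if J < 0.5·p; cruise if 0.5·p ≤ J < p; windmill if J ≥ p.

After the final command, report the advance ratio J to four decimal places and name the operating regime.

set_propeller: D = 1.091 m, P = 0.704 m (p = P/D = 0.645280); state ← (V=0, rpm=0)
set_airspeed(58.05): V ← 58.05 m/s
set_airspeed(4.18): V ← 4.18 m/s
throttle_to(3516): rpm ← 3516
adjust_throttle(-435): rpm ← 3516 -435 = 3081
adjust_airspeed(+5.74): V ← 4.18 +5.74 = 9.92 m/s
final state: V = 9.92 m/s, rpm = 3081 → n = rpm/60 = 51.350000 rev/s
J = V / (n·D) = 9.92 / (51.350000 × 1.091) = 0.177071
regime bands: climb J<0.3226 | cruise [0.3226, 0.6453) | windmill J≥0.6453
J = 0.1771 → climb

J = 0.1771, regime = climb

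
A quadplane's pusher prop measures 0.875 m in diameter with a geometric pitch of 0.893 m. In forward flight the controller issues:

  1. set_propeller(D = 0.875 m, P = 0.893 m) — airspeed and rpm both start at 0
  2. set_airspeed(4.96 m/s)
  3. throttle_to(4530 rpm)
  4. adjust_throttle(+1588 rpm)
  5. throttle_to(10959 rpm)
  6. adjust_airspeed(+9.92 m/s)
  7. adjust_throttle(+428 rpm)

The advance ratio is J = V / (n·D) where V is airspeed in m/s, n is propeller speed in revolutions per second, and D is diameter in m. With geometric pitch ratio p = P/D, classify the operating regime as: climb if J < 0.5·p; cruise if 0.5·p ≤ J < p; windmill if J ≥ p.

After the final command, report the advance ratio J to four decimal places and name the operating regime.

J = 0.0896, regime = climb

set_propeller: D = 0.875 m, P = 0.893 m (p = P/D = 1.020571); state ← (V=0, rpm=0)
set_airspeed(4.96): V ← 4.96 m/s
throttle_to(4530): rpm ← 4530
adjust_throttle(+1588): rpm ← 4530 +1588 = 6118
throttle_to(10959): rpm ← 10959
adjust_airspeed(+9.92): V ← 4.96 +9.92 = 14.88 m/s
adjust_throttle(+428): rpm ← 10959 +428 = 11387
final state: V = 14.88 m/s, rpm = 11387 → n = rpm/60 = 189.783333 rev/s
J = V / (n·D) = 14.88 / (189.783333 × 0.875) = 0.089606
regime bands: climb J<0.5103 | cruise [0.5103, 1.0206) | windmill J≥1.0206
J = 0.0896 → climb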